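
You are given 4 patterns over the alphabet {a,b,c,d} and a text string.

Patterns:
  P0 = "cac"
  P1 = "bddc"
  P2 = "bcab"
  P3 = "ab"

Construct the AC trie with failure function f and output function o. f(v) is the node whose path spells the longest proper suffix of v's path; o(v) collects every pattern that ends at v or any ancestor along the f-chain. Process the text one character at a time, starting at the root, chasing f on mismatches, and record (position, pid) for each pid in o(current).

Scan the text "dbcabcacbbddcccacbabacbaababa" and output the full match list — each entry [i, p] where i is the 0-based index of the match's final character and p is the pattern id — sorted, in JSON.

Build:
Trie nodes:
  n0 'ε': a→11 b→4 c→1
  n1 'c': a→2
  n2 'ca': c→3
  n3 'cac': ·  ←P0
  n4 'b': c→8 d→5
  n5 'bd': d→6
  n6 'bdd': c→7
  n7 'bddc': ·  ←P1
  n8 'bc': a→9
  n9 'bca': b→10
  n10 'bcab': ·  ←P2
  n11 'a': b→12
  n12 'ab': ·  ←P3

BFS fail/out derivation:
  fail(1) 'c': from fail(0)=0 chase 'c': 0 ⇒ 0;  out=∅∪out(0)=∅
  fail(4) 'b': from fail(0)=0 chase 'b': 0 ⇒ 0;  out=∅∪out(0)=∅
  fail(11) 'a': from fail(0)=0 chase 'a': 0 ⇒ 0;  out=∅∪out(0)=∅
  fail(2) 'ca': from fail(1)=0 chase 'a': 0 ⇒ 11;  out=∅∪out(11)=∅
  fail(5) 'bd': from fail(4)=0 chase 'd': 0 ⇒ 0;  out=∅∪out(0)=∅
  fail(8) 'bc': from fail(4)=0 chase 'c': 0 ⇒ 1;  out=∅∪out(1)=∅
  fail(12) 'ab': from fail(11)=0 chase 'b': 0 ⇒ 4;  out={3}∪out(4)={3}
  fail(3) 'cac': from fail(2)=11 chase 'c': 11→0 ⇒ 1;  out={0}∪out(1)={0}
  fail(6) 'bdd': from fail(5)=0 chase 'd': 0 ⇒ 0;  out=∅∪out(0)=∅
  fail(9) 'bca': from fail(8)=1 chase 'a': 1 ⇒ 2;  out=∅∪out(2)=∅
  fail(7) 'bddc': from fail(6)=0 chase 'c': 0 ⇒ 1;  out={1}∪out(1)={1}
  fail(10) 'bcab': from fail(9)=2 chase 'b': 2→11 ⇒ 12;  out={2}∪out(12)={2,3}

Text stream:
[0] read 'd'  n0⇒n0
[1] read 'b'  n0⇒n4
[2] read 'c'  n4⇒n8
[3] read 'a'  n8⇒n9
[4] read 'b'  n9⇒n10  ** P2@[1:4],P3@[3:4]
[5] read 'c'  n10⇒n8 ·f
[6] read 'a'  n8⇒n9
[7] read 'c'  n9⇒n3 ·f  ** P0@[5:7]
[8] read 'b'  n3⇒n4 ·f
[9] read 'b'  n4⇒n4 ·f
[10] read 'd'  n4⇒n5
[11] read 'd'  n5⇒n6
[12] read 'c'  n6⇒n7  ** P1@[9:12]
[13] read 'c'  n7⇒n1 ·f
[14] read 'c'  n1⇒n1 ·f
[15] read 'a'  n1⇒n2
[16] read 'c'  n2⇒n3  ** P0@[14:16]
[17] read 'b'  n3⇒n4 ·f
[18] read 'a'  n4⇒n11 ·f
[19] read 'b'  n11⇒n12  ** P3@[18:19]
[20] read 'a'  n12⇒n11 ·f
[21] read 'c'  n11⇒n1 ·f
[22] read 'b'  n1⇒n4 ·f
[23] read 'a'  n4⇒n11 ·f
[24] read 'a'  n11⇒n11 ·f
[25] read 'b'  n11⇒n12  ** P3@[24:25]
[26] read 'a'  n12⇒n11 ·f
[27] read 'b'  n11⇒n12  ** P3@[26:27]
[28] read 'a'  n12⇒n11 ·f

All matches (sorted): [[4,2],[4,3],[7,0],[12,1],[16,0],[19,3],[25,3],[27,3]]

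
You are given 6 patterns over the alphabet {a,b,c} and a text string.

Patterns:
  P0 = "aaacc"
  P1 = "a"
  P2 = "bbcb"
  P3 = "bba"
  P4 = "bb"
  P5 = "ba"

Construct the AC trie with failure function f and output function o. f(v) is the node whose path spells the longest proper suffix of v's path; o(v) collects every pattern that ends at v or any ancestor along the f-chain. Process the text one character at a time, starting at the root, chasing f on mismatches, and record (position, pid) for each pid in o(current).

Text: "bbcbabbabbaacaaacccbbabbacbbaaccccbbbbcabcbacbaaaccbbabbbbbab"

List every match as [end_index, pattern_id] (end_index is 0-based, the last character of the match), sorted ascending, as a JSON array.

Construct AC machine:
Trie nodes:
  0='ε' goto a→1 b→6
  1='a' goto a→2  ←P1
  2='aa' goto a→3
  3='aaa' goto c→4
  4='aaac' goto c→5
  5='aaacc' goto ·  ←P0
  6='b' goto a→11 b→7
  7='bb' goto a→10 c→8  ←P4
  8='bbc' goto b→9
  9='bbcb' goto ·  ←P2
  10='bba' goto ·  ←P3
  11='ba' goto ·  ←P5

BFS fail/out derivation:
  fail(1) 'a': from fail(0)=0 chase 'a': 0 ⇒ 0;  out={1}∪out(0)={1}
  fail(6) 'b': from fail(0)=0 chase 'b': 0 ⇒ 0;  out=∅∪out(0)=∅
  fail(2) 'aa': from fail(1)=0 chase 'a': 0 ⇒ 1;  out=∅∪out(1)={1}
  fail(7) 'bb': from fail(6)=0 chase 'b': 0 ⇒ 6;  out={4}∪out(6)={4}
  fail(11) 'ba': from fail(6)=0 chase 'a': 0 ⇒ 1;  out={5}∪out(1)={1,5}
  fail(3) 'aaa': from fail(2)=1 chase 'a': 1 ⇒ 2;  out=∅∪out(2)={1}
  fail(8) 'bbc': from fail(7)=6 chase 'c': 6→0 ⇒ 0;  out=∅∪out(0)=∅
  fail(10) 'bba': from fail(7)=6 chase 'a': 6 ⇒ 11;  out={3}∪out(11)={1,3,5}
  fail(4) 'aaac': from fail(3)=2 chase 'c': 2→1→0 ⇒ 0;  out=∅∪out(0)=∅
  fail(9) 'bbcb': from fail(8)=0 chase 'b': 0 ⇒ 6;  out={2}∪out(6)={2}
  fail(5) 'aaacc': from fail(4)=0 chase 'c': 0 ⇒ 0;  out={0}∪out(0)={0}

Text stream:
[0] read 'b'  n0⇒n6
[1] read 'b'  n6⇒n7  ** P4@[0:1]
[2] read 'c'  n7⇒n8
[3] read 'b'  n8⇒n9  ** P2@[0:3]
[4] read 'a'  n9⇒n11 (fail-walked)  ** P1@[4:4],P5@[3:4]
[5] read 'b'  n11⇒n6 (fail-walked)
[6] read 'b'  n6⇒n7  ** P4@[5:6]
[7] read 'a'  n7⇒n10  ** P1@[7:7],P3@[5:7],P5@[6:7]
[8] read 'b'  n10⇒n6 (fail-walked)
[9] read 'b'  n6⇒n7  ** P4@[8:9]
[10] read 'a'  n7⇒n10  ** P1@[10:10],P3@[8:10],P5@[9:10]
[11] read 'a'  n10⇒n2 (fail-walked)  ** P1@[11:11]
[12] read 'c'  n2⇒n0 (fail-walked)
[13] read 'a'  n0⇒n1  ** P1@[13:13]
[14] read 'a'  n1⇒n2  ** P1@[14:14]
[15] read 'a'  n2⇒n3  ** P1@[15:15]
[16] read 'c'  n3⇒n4
[17] read 'c'  n4⇒n5  ** P0@[13:17]
[18] read 'c'  n5⇒n0 (fail-walked)
[19] read 'b'  n0⇒n6
[20] read 'b'  n6⇒n7  ** P4@[19:20]
[21] read 'a'  n7⇒n10  ** P1@[21:21],P3@[19:21],P5@[20:21]
[22] read 'b'  n10⇒n6 (fail-walked)
[23] read 'b'  n6⇒n7  ** P4@[22:23]
[24] read 'a'  n7⇒n10  ** P1@[24:24],P3@[22:24],P5@[23:24]
[25] read 'c'  n10⇒n0 (fail-walked)
[26] read 'b'  n0⇒n6
[27] read 'b'  n6⇒n7  ** P4@[26:27]
[28] read 'a'  n7⇒n10  ** P1@[28:28],P3@[26:28],P5@[27:28]
[29] read 'a'  n10⇒n2 (fail-walked)  ** P1@[29:29]
[30] read 'c'  n2⇒n0 (fail-walked)
[31] read 'c'  n0⇒n0
[32] read 'c'  n0⇒n0
[33] read 'c'  n0⇒n0
[34] read 'b'  n0⇒n6
[35] read 'b'  n6⇒n7  ** P4@[34:35]
[36] read 'b'  n7⇒n7 (fail-walked)  ** P4@[35:36]
[37] read 'b'  n7⇒n7 (fail-walked)  ** P4@[36:37]
[38] read 'c'  n7⇒n8
[39] read 'a'  n8⇒n1 (fail-walked)  ** P1@[39:39]
[40] read 'b'  n1⇒n6 (fail-walked)
[41] read 'c'  n6⇒n0 (fail-walked)
[42] read 'b'  n0⇒n6
[43] read 'a'  n6⇒n11  ** P1@[43:43],P5@[42:43]
[44] read 'c'  n11⇒n0 (fail-walked)
[45] read 'b'  n0⇒n6
[46] read 'a'  n6⇒n11  ** P1@[46:46],P5@[45:46]
[47] read 'a'  n11⇒n2 (fail-walked)  ** P1@[47:47]
[48] read 'a'  n2⇒n3  ** P1@[48:48]
[49] read 'c'  n3⇒n4
[50] read 'c'  n4⇒n5  ** P0@[46:50]
[51] read 'b'  n5⇒n6 (fail-walked)
[52] read 'b'  n6⇒n7  ** P4@[51:52]
[53] read 'a'  n7⇒n10  ** P1@[53:53],P3@[51:53],P5@[52:53]
[54] read 'b'  n10⇒n6 (fail-walked)
[55] read 'b'  n6⇒n7  ** P4@[54:55]
[56] read 'b'  n7⇒n7 (fail-walked)  ** P4@[55:56]
[57] read 'b'  n7⇒n7 (fail-walked)  ** P4@[56:57]
[58] read 'b'  n7⇒n7 (fail-walked)  ** P4@[57:58]
[59] read 'a'  n7⇒n10  ** P1@[59:59],P3@[57:59],P5@[58:59]
[60] read 'b'  n10⇒n6 (fail-walked)

All matches (sorted): [[1,4],[3,2],[4,1],[4,5],[6,4],[7,1],[7,3],[7,5],[9,4],[10,1],[10,3],[10,5],[11,1],[13,1],[14,1],[15,1],[17,0],[20,4],[21,1],[21,3],[21,5],[23,4],[24,1],[24,3],[24,5],[27,4],[28,1],[28,3],[28,5],[29,1],[35,4],[36,4],[37,4],[39,1],[43,1],[43,5],[46,1],[46,5],[47,1],[48,1],[50,0],[52,4],[53,1],[53,3],[53,5],[55,4],[56,4],[57,4],[58,4],[59,1],[59,3],[59,5]]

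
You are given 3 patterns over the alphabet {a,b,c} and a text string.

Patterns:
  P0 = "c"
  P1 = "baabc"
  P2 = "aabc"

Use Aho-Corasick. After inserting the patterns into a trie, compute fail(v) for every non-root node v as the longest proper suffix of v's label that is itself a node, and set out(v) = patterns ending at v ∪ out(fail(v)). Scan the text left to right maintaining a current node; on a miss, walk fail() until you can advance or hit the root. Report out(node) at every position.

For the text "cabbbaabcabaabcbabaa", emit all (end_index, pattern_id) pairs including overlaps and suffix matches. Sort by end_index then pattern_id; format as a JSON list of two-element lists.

Build automaton:
Trie (insert patterns):
  n0 'ε': a→7 b→2 c→1
  n1 'c': ·  ←P0
  n2 'b': a→3
  n3 'ba': a→4
  n4 'baa': b→5
  n5 'baab': c→6
  n6 'baabc': ·  ←P1
  n7 'a': a→8
  n8 'aa': b→9
  n9 'aab': c→10
  n10 'aabc': ·  ←P2

Failure links (BFS by depth):
  n1('c'): parent n0 fail=0; on 'c' 0 → fail=0;  out {0}∪∅={0}
  n2('b'): parent n0 fail=0; on 'b' 0 → fail=0;  out ∅∪∅=∅
  n7('a'): parent n0 fail=0; on 'a' 0 → fail=0;  out ∅∪∅=∅
  n3('ba'): parent n2 fail=0; on 'a' 0 → fail=7;  out ∅∪∅=∅
  n8('aa'): parent n7 fail=0; on 'a' 0 → fail=7;  out ∅∪∅=∅
  n4('baa'): parent n3 fail=7; on 'a' 7 → fail=8;  out ∅∪∅=∅
  n9('aab'): parent n8 fail=7; on 'b' 7→0 → fail=2;  out ∅∪∅=∅
  n5('baab'): parent n4 fail=8; on 'b' 8 → fail=9;  out ∅∪∅=∅
  n10('aabc'): parent n9 fail=2; on 'c' 2→0 → fail=1;  out {2}∪{0}={0,2}
  n6('baabc'): parent n5 fail=9; on 'c' 9 → fail=10;  out {1}∪{0,2}={0,1,2}

Text stream:
pos 0 'c': at 1  ** P0@[0:0]
pos 1 'a': at 7 (via fail)
pos 2 'b': at 2 (via fail)
pos 3 'b': at 2 (via fail)
pos 4 'b': at 2 (via fail)
pos 5 'a': at 3
pos 6 'a': at 4
pos 7 'b': at 5
pos 8 'c': at 6  ** P0@[8:8],P1@[4:8],P2@[5:8]
pos 9 'a': at 7 (via fail)
pos 10 'b': at 2 (via fail)
pos 11 'a': at 3
pos 12 'a': at 4
pos 13 'b': at 5
pos 14 'c': at 6  ** P0@[14:14],P1@[10:14],P2@[11:14]
pos 15 'b': at 2 (via fail)
pos 16 'a': at 3
pos 17 'b': at 2 (via fail)
pos 18 'a': at 3
pos 19 'a': at 4

Matches: [[0,0],[8,0],[8,1],[8,2],[14,0],[14,1],[14,2]]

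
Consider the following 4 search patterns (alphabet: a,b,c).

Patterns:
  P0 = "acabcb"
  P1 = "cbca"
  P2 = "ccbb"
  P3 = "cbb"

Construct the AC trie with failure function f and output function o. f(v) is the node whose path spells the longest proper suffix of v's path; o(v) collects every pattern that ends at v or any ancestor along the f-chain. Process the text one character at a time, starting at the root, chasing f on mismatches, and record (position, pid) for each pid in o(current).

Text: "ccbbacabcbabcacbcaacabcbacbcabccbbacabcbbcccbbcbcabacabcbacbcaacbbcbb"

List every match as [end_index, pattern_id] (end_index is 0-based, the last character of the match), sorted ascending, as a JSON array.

Construct AC machine:
Trie nodes:
  n0 'ε': a→1 c→7
  n1 'a': c→2
  n2 'ac': a→3
  n3 'aca': b→4
  n4 'acab': c→5
  n5 'acabc': b→6
  n6 'acabcb': ·  [P0 ends]
  n7 'c': b→8 c→11
  n8 'cb': b→14 c→9
  n9 'cbc': a→10
  n10 'cbca': ·  [P1 ends]
  n11 'cc': b→12
  n12 'ccb': b→13
  n13 'ccbb': ·  [P2 ends]
  n14 'cbb': ·  [P3 ends]

Failure links (BFS by depth):
  fail(1) 'a': from fail(0)=0 chase 'a': 0 ⇒ 0;  out=∅∪out(0)=∅
  fail(7) 'c': from fail(0)=0 chase 'c': 0 ⇒ 0;  out=∅∪out(0)=∅
  fail(2) 'ac': from fail(1)=0 chase 'c': 0 ⇒ 7;  out=∅∪out(7)=∅
  fail(8) 'cb': from fail(7)=0 chase 'b': 0 ⇒ 0;  out=∅∪out(0)=∅
  fail(11) 'cc': from fail(7)=0 chase 'c': 0 ⇒ 7;  out=∅∪out(7)=∅
  fail(3) 'aca': from fail(2)=7 chase 'a': 7→0 ⇒ 1;  out=∅∪out(1)=∅
  fail(9) 'cbc': from fail(8)=0 chase 'c': 0 ⇒ 7;  out=∅∪out(7)=∅
  fail(12) 'ccb': from fail(11)=7 chase 'b': 7 ⇒ 8;  out=∅∪out(8)=∅
  fail(14) 'cbb': from fail(8)=0 chase 'b': 0 ⇒ 0;  out={3}∪out(0)={3}
  fail(4) 'acab': from fail(3)=1 chase 'b': 1→0 ⇒ 0;  out=∅∪out(0)=∅
  fail(10) 'cbca': from fail(9)=7 chase 'a': 7→0 ⇒ 1;  out={1}∪out(1)={1}
  fail(13) 'ccbb': from fail(12)=8 chase 'b': 8 ⇒ 14;  out={2}∪out(14)={2,3}
  fail(5) 'acabc': from fail(4)=0 chase 'c': 0 ⇒ 7;  out=∅∪out(7)=∅
  fail(6) 'acabcb': from fail(5)=7 chase 'b': 7 ⇒ 8;  out={0}∪out(8)={0}

Scan:
pos 0 'c': at 7
pos 1 'c': at 11
pos 2 'b': at 12
pos 3 'b': at 13  → match P2@[0:3],P3@[1:3]
pos 4 'a': at 1 ·f
pos 5 'c': at 2
pos 6 'a': at 3
pos 7 'b': at 4
pos 8 'c': at 5
pos 9 'b': at 6  → match P0@[4:9]
pos 10 'a': at 1 ·f
pos 11 'b': at 0 ·f
pos 12 'c': at 7
pos 13 'a': at 1 ·f
pos 14 'c': at 2
pos 15 'b': at 8 ·f
pos 16 'c': at 9
pos 17 'a': at 10  → match P1@[14:17]
pos 18 'a': at 1 ·f
pos 19 'c': at 2
pos 20 'a': at 3
pos 21 'b': at 4
pos 22 'c': at 5
pos 23 'b': at 6  → match P0@[18:23]
pos 24 'a': at 1 ·f
pos 25 'c': at 2
pos 26 'b': at 8 ·f
pos 27 'c': at 9
pos 28 'a': at 10  → match P1@[25:28]
pos 29 'b': at 0 ·f
pos 30 'c': at 7
pos 31 'c': at 11
pos 32 'b': at 12
pos 33 'b': at 13  → match P2@[30:33],P3@[31:33]
pos 34 'a': at 1 ·f
pos 35 'c': at 2
pos 36 'a': at 3
pos 37 'b': at 4
pos 38 'c': at 5
pos 39 'b': at 6  → match P0@[34:39]
pos 40 'b': at 14 ·f  → match P3@[38:40]
pos 41 'c': at 7 ·f
pos 42 'c': at 11
pos 43 'c': at 11 ·f
pos 44 'b': at 12
pos 45 'b': at 13  → match P2@[42:45],P3@[43:45]
pos 46 'c': at 7 ·f
pos 47 'b': at 8
pos 48 'c': at 9
pos 49 'a': at 10  → match P1@[46:49]
pos 50 'b': at 0 ·f
pos 51 'a': at 1
pos 52 'c': at 2
pos 53 'a': at 3
pos 54 'b': at 4
pos 55 'c': at 5
pos 56 'b': at 6  → match P0@[51:56]
pos 57 'a': at 1 ·f
pos 58 'c': at 2
pos 59 'b': at 8 ·f
pos 60 'c': at 9
pos 61 'a': at 10  → match P1@[58:61]
pos 62 'a': at 1 ·f
pos 63 'c': at 2
pos 64 'b': at 8 ·f
pos 65 'b': at 14  → match P3@[63:65]
pos 66 'c': at 7 ·f
pos 67 'b': at 8
pos 68 'b': at 14  → match P3@[66:68]

Matches: [[3,2],[3,3],[9,0],[17,1],[23,0],[28,1],[33,2],[33,3],[39,0],[40,3],[45,2],[45,3],[49,1],[56,0],[61,1],[65,3],[68,3]]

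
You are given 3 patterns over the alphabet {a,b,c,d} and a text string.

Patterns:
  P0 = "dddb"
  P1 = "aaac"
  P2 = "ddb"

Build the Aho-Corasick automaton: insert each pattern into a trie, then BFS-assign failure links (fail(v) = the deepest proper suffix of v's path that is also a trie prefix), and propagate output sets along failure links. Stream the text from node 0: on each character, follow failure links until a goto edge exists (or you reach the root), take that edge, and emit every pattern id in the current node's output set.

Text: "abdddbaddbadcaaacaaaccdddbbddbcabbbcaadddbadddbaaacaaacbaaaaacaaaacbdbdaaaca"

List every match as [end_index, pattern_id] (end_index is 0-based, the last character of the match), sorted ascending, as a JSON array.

Build:
Trie nodes:
  n0 'ε': a→5 d→1
  n1 'd': d→2
  n2 'dd': b→9 d→3
  n3 'ddd': b→4
  n4 'dddb': ·  ←P0
  n5 'a': a→6
  n6 'aa': a→7
  n7 'aaa': c→8
  n8 'aaac': ·  ←P1
  n9 'ddb': ·  ←P2

BFS fail/out derivation:
  fail(1) 'd': from fail(0)=0 chase 'd': 0 ⇒ 0;  out=∅∪out(0)=∅
  fail(5) 'a': from fail(0)=0 chase 'a': 0 ⇒ 0;  out=∅∪out(0)=∅
  fail(2) 'dd': from fail(1)=0 chase 'd': 0 ⇒ 1;  out=∅∪out(1)=∅
  fail(6) 'aa': from fail(5)=0 chase 'a': 0 ⇒ 5;  out=∅∪out(5)=∅
  fail(3) 'ddd': from fail(2)=1 chase 'd': 1 ⇒ 2;  out=∅∪out(2)=∅
  fail(7) 'aaa': from fail(6)=5 chase 'a': 5 ⇒ 6;  out=∅∪out(6)=∅
  fail(9) 'ddb': from fail(2)=1 chase 'b': 1→0 ⇒ 0;  out={2}∪out(0)={2}
  fail(4) 'dddb': from fail(3)=2 chase 'b': 2 ⇒ 9;  out={0}∪out(9)={0,2}
  fail(8) 'aaac': from fail(7)=6 chase 'c': 6→5→0 ⇒ 0;  out={1}∪out(0)={1}

Text stream:
i=0 'a': node 0→5
i=1 'b': node 5→0 ·f
i=2 'd': node 0→1
i=3 'd': node 1→2
i=4 'd': node 2→3
i=5 'b': node 3→4  ** P0@[2:5],P2@[3:5]
i=6 'a': node 4→5 ·f
i=7 'd': node 5→1 ·f
i=8 'd': node 1→2
i=9 'b': node 2→9  ** P2@[7:9]
i=10 'a': node 9→5 ·f
i=11 'd': node 5→1 ·f
i=12 'c': node 1→0 ·f
i=13 'a': node 0→5
i=14 'a': node 5→6
i=15 'a': node 6→7
i=16 'c': node 7→8  ** P1@[13:16]
i=17 'a': node 8→5 ·f
i=18 'a': node 5→6
i=19 'a': node 6→7
i=20 'c': node 7→8  ** P1@[17:20]
i=21 'c': node 8→0 ·f
i=22 'd': node 0→1
i=23 'd': node 1→2
i=24 'd': node 2→3
i=25 'b': node 3→4  ** P0@[22:25],P2@[23:25]
i=26 'b': node 4→0 ·f
i=27 'd': node 0→1
i=28 'd': node 1→2
i=29 'b': node 2→9  ** P2@[27:29]
i=30 'c': node 9→0 ·f
i=31 'a': node 0→5
i=32 'b': node 5→0 ·f
i=33 'b': node 0→0
i=34 'b': node 0→0
i=35 'c': node 0→0
i=36 'a': node 0→5
i=37 'a': node 5→6
i=38 'd': node 6→1 ·f
i=39 'd': node 1→2
i=40 'd': node 2→3
i=41 'b': node 3→4  ** P0@[38:41],P2@[39:41]
i=42 'a': node 4→5 ·f
i=43 'd': node 5→1 ·f
i=44 'd': node 1→2
i=45 'd': node 2→3
i=46 'b': node 3→4  ** P0@[43:46],P2@[44:46]
i=47 'a': node 4→5 ·f
i=48 'a': node 5→6
i=49 'a': node 6→7
i=50 'c': node 7→8  ** P1@[47:50]
i=51 'a': node 8→5 ·f
i=52 'a': node 5→6
i=53 'a': node 6→7
i=54 'c': node 7→8  ** P1@[51:54]
i=55 'b': node 8→0 ·f
i=56 'a': node 0→5
i=57 'a': node 5→6
i=58 'a': node 6→7
i=59 'a': node 7→7 ·f
i=60 'a': node 7→7 ·f
i=61 'c': node 7→8  ** P1@[58:61]
i=62 'a': node 8→5 ·f
i=63 'a': node 5→6
i=64 'a': node 6→7
i=65 'a': node 7→7 ·f
i=66 'c': node 7→8  ** P1@[63:66]
i=67 'b': node 8→0 ·f
i=68 'd': node 0→1
i=69 'b': node 1→0 ·f
i=70 'd': node 0→1
i=71 'a': node 1→5 ·f
i=72 'a': node 5→6
i=73 'a': node 6→7
i=74 'c': node 7→8  ** P1@[71:74]
i=75 'a': node 8→5 ·f

Result: [[5,0],[5,2],[9,2],[16,1],[20,1],[25,0],[25,2],[29,2],[41,0],[41,2],[46,0],[46,2],[50,1],[54,1],[61,1],[66,1],[74,1]]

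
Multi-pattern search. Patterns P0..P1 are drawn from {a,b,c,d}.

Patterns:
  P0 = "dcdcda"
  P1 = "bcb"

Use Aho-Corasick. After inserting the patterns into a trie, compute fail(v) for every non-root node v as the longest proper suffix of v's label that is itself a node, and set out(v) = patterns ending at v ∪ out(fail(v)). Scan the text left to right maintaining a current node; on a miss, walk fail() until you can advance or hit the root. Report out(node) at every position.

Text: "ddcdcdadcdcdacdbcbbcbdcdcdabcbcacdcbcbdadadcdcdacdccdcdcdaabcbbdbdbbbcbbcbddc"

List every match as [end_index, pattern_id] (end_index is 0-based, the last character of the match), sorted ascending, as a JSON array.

Build automaton:
Trie (insert patterns):
  0='ε' goto b→7 d→1
  1='d' goto c→2
  2='dc' goto d→3
  3='dcd' goto c→4
  4='dcdc' goto d→5
  5='dcdcd' goto a→6
  6='dcdcda' goto ·  ←P0
  7='b' goto c→8
  8='bc' goto b→9
  9='bcb' goto ·  ←P1

BFS fail/out derivation:
  fail(1) 'd': from fail(0)=0 chase 'd': 0 ⇒ 0;  out=∅∪out(0)=∅
  fail(7) 'b': from fail(0)=0 chase 'b': 0 ⇒ 0;  out=∅∪out(0)=∅
  fail(2) 'dc': from fail(1)=0 chase 'c': 0 ⇒ 0;  out=∅∪out(0)=∅
  fail(8) 'bc': from fail(7)=0 chase 'c': 0 ⇒ 0;  out=∅∪out(0)=∅
  fail(3) 'dcd': from fail(2)=0 chase 'd': 0 ⇒ 1;  out=∅∪out(1)=∅
  fail(9) 'bcb': from fail(8)=0 chase 'b': 0 ⇒ 7;  out={1}∪out(7)={1}
  fail(4) 'dcdc': from fail(3)=1 chase 'c': 1 ⇒ 2;  out=∅∪out(2)=∅
  fail(5) 'dcdcd': from fail(4)=2 chase 'd': 2 ⇒ 3;  out=∅∪out(3)=∅
  fail(6) 'dcdcda': from fail(5)=3 chase 'a': 3→1→0 ⇒ 0;  out={0}∪out(0)={0}

Scan:
i=0 'd': node 0→1
i=1 'd': node 1→1 (via fail)
i=2 'c': node 1→2
i=3 'd': node 2→3
i=4 'c': node 3→4
i=5 'd': node 4→5
i=6 'a': node 5→6  ** P0@[1:6]
i=7 'd': node 6→1 (via fail)
i=8 'c': node 1→2
i=9 'd': node 2→3
i=10 'c': node 3→4
i=11 'd': node 4→5
i=12 'a': node 5→6  ** P0@[7:12]
i=13 'c': node 6→0 (via fail)
i=14 'd': node 0→1
i=15 'b': node 1→7 (via fail)
i=16 'c': node 7→8
i=17 'b': node 8→9  ** P1@[15:17]
i=18 'b': node 9→7 (via fail)
i=19 'c': node 7→8
i=20 'b': node 8→9  ** P1@[18:20]
i=21 'd': node 9→1 (via fail)
i=22 'c': node 1→2
i=23 'd': node 2→3
i=24 'c': node 3→4
i=25 'd': node 4→5
i=26 'a': node 5→6  ** P0@[21:26]
i=27 'b': node 6→7 (via fail)
i=28 'c': node 7→8
i=29 'b': node 8→9  ** P1@[27:29]
i=30 'c': node 9→8 (via fail)
i=31 'a': node 8→0 (via fail)
i=32 'c': node 0→0
i=33 'd': node 0→1
i=34 'c': node 1→2
i=35 'b': node 2→7 (via fail)
i=36 'c': node 7→8
i=37 'b': node 8→9  ** P1@[35:37]
i=38 'd': node 9→1 (via fail)
i=39 'a': node 1→0 (via fail)
i=40 'd': node 0→1
i=41 'a': node 1→0 (via fail)
i=42 'd': node 0→1
i=43 'c': node 1→2
i=44 'd': node 2→3
i=45 'c': node 3→4
i=46 'd': node 4→5
i=47 'a': node 5→6  ** P0@[42:47]
i=48 'c': node 6→0 (via fail)
i=49 'd': node 0→1
i=50 'c': node 1→2
i=51 'c': node 2→0 (via fail)
i=52 'd': node 0→1
i=53 'c': node 1→2
i=54 'd': node 2→3
i=55 'c': node 3→4
i=56 'd': node 4→5
i=57 'a': node 5→6  ** P0@[52:57]
i=58 'a': node 6→0 (via fail)
i=59 'b': node 0→7
i=60 'c': node 7→8
i=61 'b': node 8→9  ** P1@[59:61]
i=62 'b': node 9→7 (via fail)
i=63 'd': node 7→1 (via fail)
i=64 'b': node 1→7 (via fail)
i=65 'd': node 7→1 (via fail)
i=66 'b': node 1→7 (via fail)
i=67 'b': node 7→7 (via fail)
i=68 'b': node 7→7 (via fail)
i=69 'c': node 7→8
i=70 'b': node 8→9  ** P1@[68:70]
i=71 'b': node 9→7 (via fail)
i=72 'c': node 7→8
i=73 'b': node 8→9  ** P1@[71:73]
i=74 'd': node 9→1 (via fail)
i=75 'd': node 1→1 (via fail)
i=76 'c': node 1→2

Matches: [[6,0],[12,0],[17,1],[20,1],[26,0],[29,1],[37,1],[47,0],[57,0],[61,1],[70,1],[73,1]]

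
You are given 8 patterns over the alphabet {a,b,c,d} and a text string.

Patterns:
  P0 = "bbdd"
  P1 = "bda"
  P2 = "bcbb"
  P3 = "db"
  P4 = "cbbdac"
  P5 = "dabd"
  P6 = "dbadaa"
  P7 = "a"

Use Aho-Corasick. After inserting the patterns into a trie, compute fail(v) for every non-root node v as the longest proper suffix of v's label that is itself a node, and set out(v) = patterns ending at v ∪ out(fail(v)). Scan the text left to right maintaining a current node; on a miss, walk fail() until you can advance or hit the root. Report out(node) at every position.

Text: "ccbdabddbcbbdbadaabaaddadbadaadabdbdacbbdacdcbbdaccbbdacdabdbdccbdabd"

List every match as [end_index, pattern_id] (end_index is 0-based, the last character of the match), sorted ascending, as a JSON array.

Construct AC machine:
Trie (insert patterns):
  0='ε' goto a→25 b→1 c→12 d→10
  1='b' goto b→2 c→7 d→5
  2='bb' goto d→3
  3='bbd' goto d→4
  4='bbdd' goto ·  [P0 ends]
  5='bd' goto a→6
  6='bda' goto ·  [P1 ends]
  7='bc' goto b→8
  8='bcb' goto b→9
  9='bcbb' goto ·  [P2 ends]
  10='d' goto a→18 b→11
  11='db' goto a→21  [P3 ends]
  12='c' goto b→13
  13='cb' goto b→14
  14='cbb' goto d→15
  15='cbbd' goto a→16
  16='cbbda' goto c→17
  17='cbbdac' goto ·  [P4 ends]
  18='da' goto b→19
  19='dab' goto d→20
  20='dabd' goto ·  [P5 ends]
  21='dba' goto d→22
  22='dbad' goto a→23
  23='dbada' goto a→24
  24='dbadaa' goto ·  [P6 ends]
  25='a' goto ·  [P7 ends]

Failure links (BFS by depth):
  fail(1) 'b': from fail(0)=0 chase 'b': 0 ⇒ 0;  out=∅∪out(0)=∅
  fail(10) 'd': from fail(0)=0 chase 'd': 0 ⇒ 0;  out=∅∪out(0)=∅
  fail(12) 'c': from fail(0)=0 chase 'c': 0 ⇒ 0;  out=∅∪out(0)=∅
  fail(25) 'a': from fail(0)=0 chase 'a': 0 ⇒ 0;  out={7}∪out(0)={7}
  fail(2) 'bb': from fail(1)=0 chase 'b': 0 ⇒ 1;  out=∅∪out(1)=∅
  fail(5) 'bd': from fail(1)=0 chase 'd': 0 ⇒ 10;  out=∅∪out(10)=∅
  fail(7) 'bc': from fail(1)=0 chase 'c': 0 ⇒ 12;  out=∅∪out(12)=∅
  fail(11) 'db': from fail(10)=0 chase 'b': 0 ⇒ 1;  out={3}∪out(1)={3}
  fail(13) 'cb': from fail(12)=0 chase 'b': 0 ⇒ 1;  out=∅∪out(1)=∅
  fail(18) 'da': from fail(10)=0 chase 'a': 0 ⇒ 25;  out=∅∪out(25)={7}
  fail(3) 'bbd': from fail(2)=1 chase 'd': 1 ⇒ 5;  out=∅∪out(5)=∅
  fail(6) 'bda': from fail(5)=10 chase 'a': 10 ⇒ 18;  out={1}∪out(18)={1,7}
  fail(8) 'bcb': from fail(7)=12 chase 'b': 12 ⇒ 13;  out=∅∪out(13)=∅
  fail(14) 'cbb': from fail(13)=1 chase 'b': 1 ⇒ 2;  out=∅∪out(2)=∅
  fail(19) 'dab': from fail(18)=25 chase 'b': 25→0 ⇒ 1;  out=∅∪out(1)=∅
  fail(21) 'dba': from fail(11)=1 chase 'a': 1→0 ⇒ 25;  out=∅∪out(25)={7}
  fail(4) 'bbdd': from fail(3)=5 chase 'd': 5→10→0 ⇒ 10;  out={0}∪out(10)={0}
  fail(9) 'bcbb': from fail(8)=13 chase 'b': 13 ⇒ 14;  out={2}∪out(14)={2}
  fail(15) 'cbbd': from fail(14)=2 chase 'd': 2 ⇒ 3;  out=∅∪out(3)=∅
  fail(20) 'dabd': from fail(19)=1 chase 'd': 1 ⇒ 5;  out={5}∪out(5)={5}
  fail(22) 'dbad': from fail(21)=25 chase 'd': 25→0 ⇒ 10;  out=∅∪out(10)=∅
  fail(16) 'cbbda': from fail(15)=3 chase 'a': 3→5 ⇒ 6;  out=∅∪out(6)={1,7}
  fail(23) 'dbada': from fail(22)=10 chase 'a': 10 ⇒ 18;  out=∅∪out(18)={7}
  fail(17) 'cbbdac': from fail(16)=6 chase 'c': 6→18→25→0 ⇒ 12;  out={4}∪out(12)={4}
  fail(24) 'dbadaa': from fail(23)=18 chase 'a': 18→25→0 ⇒ 25;  out={6}∪out(25)={6,7}

Scan:
[0] read 'c'  n0⇒n12
[1] read 'c'  n12⇒n12 (via fail)
[2] read 'b'  n12⇒n13
[3] read 'd'  n13⇒n5 (via fail)
[4] read 'a'  n5⇒n6  → match P1@[2:4],P7@[4:4]
[5] read 'b'  n6⇒n19 (via fail)
[6] read 'd'  n19⇒n20  → match P5@[3:6]
[7] read 'd'  n20⇒n10 (via fail)
[8] read 'b'  n10⇒n11  → match P3@[7:8]
[9] read 'c'  n11⇒n7 (via fail)
[10] read 'b'  n7⇒n8
[11] read 'b'  n8⇒n9  → match P2@[8:11]
[12] read 'd'  n9⇒n15 (via fail)
[13] read 'b'  n15⇒n11 (via fail)  → match P3@[12:13]
[14] read 'a'  n11⇒n21  → match P7@[14:14]
[15] read 'd'  n21⇒n22
[16] read 'a'  n22⇒n23  → match P7@[16:16]
[17] read 'a'  n23⇒n24  → match P6@[12:17],P7@[17:17]
[18] read 'b'  n24⇒n1 (via fail)
[19] read 'a'  n1⇒n25 (via fail)  → match P7@[19:19]
[20] read 'a'  n25⇒n25 (via fail)  → match P7@[20:20]
[21] read 'd'  n25⇒n10 (via fail)
[22] read 'd'  n10⇒n10 (via fail)
[23] read 'a'  n10⇒n18  → match P7@[23:23]
[24] read 'd'  n18⇒n10 (via fail)
[25] read 'b'  n10⇒n11  → match P3@[24:25]
[26] read 'a'  n11⇒n21  → match P7@[26:26]
[27] read 'd'  n21⇒n22
[28] read 'a'  n22⇒n23  → match P7@[28:28]
[29] read 'a'  n23⇒n24  → match P6@[24:29],P7@[29:29]
[30] read 'd'  n24⇒n10 (via fail)
[31] read 'a'  n10⇒n18  → match P7@[31:31]
[32] read 'b'  n18⇒n19
[33] read 'd'  n19⇒n20  → match P5@[30:33]
[34] read 'b'  n20⇒n11 (via fail)  → match P3@[33:34]
[35] read 'd'  n11⇒n5 (via fail)
[36] read 'a'  n5⇒n6  → match P1@[34:36],P7@[36:36]
[37] read 'c'  n6⇒n12 (via fail)
[38] read 'b'  n12⇒n13
[39] read 'b'  n13⇒n14
[40] read 'd'  n14⇒n15
[41] read 'a'  n15⇒n16  → match P1@[39:41],P7@[41:41]
[42] read 'c'  n16⇒n17  → match P4@[37:42]
[43] read 'd'  n17⇒n10 (via fail)
[44] read 'c'  n10⇒n12 (via fail)
[45] read 'b'  n12⇒n13
[46] read 'b'  n13⇒n14
[47] read 'd'  n14⇒n15
[48] read 'a'  n15⇒n16  → match P1@[46:48],P7@[48:48]
[49] read 'c'  n16⇒n17  → match P4@[44:49]
[50] read 'c'  n17⇒n12 (via fail)
[51] read 'b'  n12⇒n13
[52] read 'b'  n13⇒n14
[53] read 'd'  n14⇒n15
[54] read 'a'  n15⇒n16  → match P1@[52:54],P7@[54:54]
[55] read 'c'  n16⇒n17  → match P4@[50:55]
[56] read 'd'  n17⇒n10 (via fail)
[57] read 'a'  n10⇒n18  → match P7@[57:57]
[58] read 'b'  n18⇒n19
[59] read 'd'  n19⇒n20  → match P5@[56:59]
[60] read 'b'  n20⇒n11 (via fail)  → match P3@[59:60]
[61] read 'd'  n11⇒n5 (via fail)
[62] read 'c'  n5⇒n12 (via fail)
[63] read 'c'  n12⇒n12 (via fail)
[64] read 'b'  n12⇒n13
[65] read 'd'  n13⇒n5 (via fail)
[66] read 'a'  n5⇒n6  → match P1@[64:66],P7@[66:66]
[67] read 'b'  n6⇒n19 (via fail)
[68] read 'd'  n19⇒n20  → match P5@[65:68]

Matches: [[4,1],[4,7],[6,5],[8,3],[11,2],[13,3],[14,7],[16,7],[17,6],[17,7],[19,7],[20,7],[23,7],[25,3],[26,7],[28,7],[29,6],[29,7],[31,7],[33,5],[34,3],[36,1],[36,7],[41,1],[41,7],[42,4],[48,1],[48,7],[49,4],[54,1],[54,7],[55,4],[57,7],[59,5],[60,3],[66,1],[66,7],[68,5]]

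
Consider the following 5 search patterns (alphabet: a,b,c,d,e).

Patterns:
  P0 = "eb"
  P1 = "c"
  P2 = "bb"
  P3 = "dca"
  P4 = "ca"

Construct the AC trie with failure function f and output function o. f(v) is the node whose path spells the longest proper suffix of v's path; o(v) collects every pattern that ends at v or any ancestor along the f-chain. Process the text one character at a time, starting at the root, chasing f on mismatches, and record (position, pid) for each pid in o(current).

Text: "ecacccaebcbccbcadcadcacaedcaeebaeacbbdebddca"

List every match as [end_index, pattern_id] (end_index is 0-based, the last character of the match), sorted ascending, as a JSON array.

Build automaton:
Trie (insert patterns):
  n0 'ε': b→4 c→3 d→6 e→1
  n1 'e': b→2
  n2 'eb': ·  [P0 ends]
  n3 'c': a→9  [P1 ends]
  n4 'b': b→5
  n5 'bb': ·  [P2 ends]
  n6 'd': c→7
  n7 'dc': a→8
  n8 'dca': ·  [P3 ends]
  n9 'ca': ·  [P4 ends]

BFS fail/out derivation:
  fail(1) 'e': from fail(0)=0 chase 'e': 0 ⇒ 0;  out=∅∪out(0)=∅
  fail(3) 'c': from fail(0)=0 chase 'c': 0 ⇒ 0;  out={1}∪out(0)={1}
  fail(4) 'b': from fail(0)=0 chase 'b': 0 ⇒ 0;  out=∅∪out(0)=∅
  fail(6) 'd': from fail(0)=0 chase 'd': 0 ⇒ 0;  out=∅∪out(0)=∅
  fail(2) 'eb': from fail(1)=0 chase 'b': 0 ⇒ 4;  out={0}∪out(4)={0}
  fail(5) 'bb': from fail(4)=0 chase 'b': 0 ⇒ 4;  out={2}∪out(4)={2}
  fail(7) 'dc': from fail(6)=0 chase 'c': 0 ⇒ 3;  out=∅∪out(3)={1}
  fail(9) 'ca': from fail(3)=0 chase 'a': 0 ⇒ 0;  out={4}∪out(0)={4}
  fail(8) 'dca': from fail(7)=3 chase 'a': 3 ⇒ 9;  out={3}∪out(9)={3,4}

Text stream:
pos 0 'e': at 1
pos 1 'c': at 3 (via fail)  emit P1@[1:1]
pos 2 'a': at 9  emit P4@[1:2]
pos 3 'c': at 3 (via fail)  emit P1@[3:3]
pos 4 'c': at 3 (via fail)  emit P1@[4:4]
pos 5 'c': at 3 (via fail)  emit P1@[5:5]
pos 6 'a': at 9  emit P4@[5:6]
pos 7 'e': at 1 (via fail)
pos 8 'b': at 2  emit P0@[7:8]
pos 9 'c': at 3 (via fail)  emit P1@[9:9]
pos 10 'b': at 4 (via fail)
pos 11 'c': at 3 (via fail)  emit P1@[11:11]
pos 12 'c': at 3 (via fail)  emit P1@[12:12]
pos 13 'b': at 4 (via fail)
pos 14 'c': at 3 (via fail)  emit P1@[14:14]
pos 15 'a': at 9  emit P4@[14:15]
pos 16 'd': at 6 (via fail)
pos 17 'c': at 7  emit P1@[17:17]
pos 18 'a': at 8  emit P3@[16:18],P4@[17:18]
pos 19 'd': at 6 (via fail)
pos 20 'c': at 7  emit P1@[20:20]
pos 21 'a': at 8  emit P3@[19:21],P4@[20:21]
pos 22 'c': at 3 (via fail)  emit P1@[22:22]
pos 23 'a': at 9  emit P4@[22:23]
pos 24 'e': at 1 (via fail)
pos 25 'd': at 6 (via fail)
pos 26 'c': at 7  emit P1@[26:26]
pos 27 'a': at 8  emit P3@[25:27],P4@[26:27]
pos 28 'e': at 1 (via fail)
pos 29 'e': at 1 (via fail)
pos 30 'b': at 2  emit P0@[29:30]
pos 31 'a': at 0 (via fail)
pos 32 'e': at 1
pos 33 'a': at 0 (via fail)
pos 34 'c': at 3  emit P1@[34:34]
pos 35 'b': at 4 (via fail)
pos 36 'b': at 5  emit P2@[35:36]
pos 37 'd': at 6 (via fail)
pos 38 'e': at 1 (via fail)
pos 39 'b': at 2  emit P0@[38:39]
pos 40 'd': at 6 (via fail)
pos 41 'd': at 6 (via fail)
pos 42 'c': at 7  emit P1@[42:42]
pos 43 'a': at 8  emit P3@[41:43],P4@[42:43]

Result: [[1,1],[2,4],[3,1],[4,1],[5,1],[6,4],[8,0],[9,1],[11,1],[12,1],[14,1],[15,4],[17,1],[18,3],[18,4],[20,1],[21,3],[21,4],[22,1],[23,4],[26,1],[27,3],[27,4],[30,0],[34,1],[36,2],[39,0],[42,1],[43,3],[43,4]]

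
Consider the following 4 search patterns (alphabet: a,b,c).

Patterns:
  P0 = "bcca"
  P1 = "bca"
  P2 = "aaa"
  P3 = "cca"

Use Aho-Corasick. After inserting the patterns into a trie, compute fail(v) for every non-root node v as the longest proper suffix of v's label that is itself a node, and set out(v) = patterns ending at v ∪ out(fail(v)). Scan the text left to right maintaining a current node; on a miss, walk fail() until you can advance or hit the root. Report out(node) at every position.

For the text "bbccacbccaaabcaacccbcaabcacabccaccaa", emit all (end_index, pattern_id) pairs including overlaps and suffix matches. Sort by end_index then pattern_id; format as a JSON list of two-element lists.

Construct AC machine:
Trie (insert patterns):
  0='ε' goto a→6 b→1 c→9
  1='b' goto c→2
  2='bc' goto a→5 c→3
  3='bcc' goto a→4
  4='bcca' goto ·  [P0 ends]
  5='bca' goto ·  [P1 ends]
  6='a' goto a→7
  7='aa' goto a→8
  8='aaa' goto ·  [P2 ends]
  9='c' goto c→10
  10='cc' goto a→11
  11='cca' goto ·  [P3 ends]

BFS fail/out derivation:
  fail(1) 'b': from fail(0)=0 chase 'b': 0 ⇒ 0;  out=∅∪out(0)=∅
  fail(6) 'a': from fail(0)=0 chase 'a': 0 ⇒ 0;  out=∅∪out(0)=∅
  fail(9) 'c': from fail(0)=0 chase 'c': 0 ⇒ 0;  out=∅∪out(0)=∅
  fail(2) 'bc': from fail(1)=0 chase 'c': 0 ⇒ 9;  out=∅∪out(9)=∅
  fail(7) 'aa': from fail(6)=0 chase 'a': 0 ⇒ 6;  out=∅∪out(6)=∅
  fail(10) 'cc': from fail(9)=0 chase 'c': 0 ⇒ 9;  out=∅∪out(9)=∅
  fail(3) 'bcc': from fail(2)=9 chase 'c': 9 ⇒ 10;  out=∅∪out(10)=∅
  fail(5) 'bca': from fail(2)=9 chase 'a': 9→0 ⇒ 6;  out={1}∪out(6)={1}
  fail(8) 'aaa': from fail(7)=6 chase 'a': 6 ⇒ 7;  out={2}∪out(7)={2}
  fail(11) 'cca': from fail(10)=9 chase 'a': 9→0 ⇒ 6;  out={3}∪out(6)={3}
  fail(4) 'bcca': from fail(3)=10 chase 'a': 10 ⇒ 11;  out={0}∪out(11)={0,3}

Scan:
i=0 'b': node 0→1
i=1 'b': node 1→1 (fail-walked)
i=2 'c': node 1→2
i=3 'c': node 2→3
i=4 'a': node 3→4  → match P0@[1:4],P3@[2:4]
i=5 'c': node 4→9 (fail-walked)
i=6 'b': node 9→1 (fail-walked)
i=7 'c': node 1→2
i=8 'c': node 2→3
i=9 'a': node 3→4  → match P0@[6:9],P3@[7:9]
i=10 'a': node 4→7 (fail-walked)
i=11 'a': node 7→8  → match P2@[9:11]
i=12 'b': node 8→1 (fail-walked)
i=13 'c': node 1→2
i=14 'a': node 2→5  → match P1@[12:14]
i=15 'a': node 5→7 (fail-walked)
i=16 'c': node 7→9 (fail-walked)
i=17 'c': node 9→10
i=18 'c': node 10→10 (fail-walked)
i=19 'b': node 10→1 (fail-walked)
i=20 'c': node 1→2
i=21 'a': node 2→5  → match P1@[19:21]
i=22 'a': node 5→7 (fail-walked)
i=23 'b': node 7→1 (fail-walked)
i=24 'c': node 1→2
i=25 'a': node 2→5  → match P1@[23:25]
i=26 'c': node 5→9 (fail-walked)
i=27 'a': node 9→6 (fail-walked)
i=28 'b': node 6→1 (fail-walked)
i=29 'c': node 1→2
i=30 'c': node 2→3
i=31 'a': node 3→4  → match P0@[28:31],P3@[29:31]
i=32 'c': node 4→9 (fail-walked)
i=33 'c': node 9→10
i=34 'a': node 10→11  → match P3@[32:34]
i=35 'a': node 11→7 (fail-walked)

Result: [[4,0],[4,3],[9,0],[9,3],[11,2],[14,1],[21,1],[25,1],[31,0],[31,3],[34,3]]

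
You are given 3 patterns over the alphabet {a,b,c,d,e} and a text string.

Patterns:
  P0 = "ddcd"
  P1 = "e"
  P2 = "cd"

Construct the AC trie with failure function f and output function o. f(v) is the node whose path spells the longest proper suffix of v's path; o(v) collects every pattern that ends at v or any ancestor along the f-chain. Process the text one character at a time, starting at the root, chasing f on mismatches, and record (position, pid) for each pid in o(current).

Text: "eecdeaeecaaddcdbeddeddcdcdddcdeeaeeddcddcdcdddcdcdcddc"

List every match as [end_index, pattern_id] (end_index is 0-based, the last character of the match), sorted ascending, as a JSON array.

Construct AC machine:
Trie (insert patterns):
  0='ε' goto c→6 d→1 e→5
  1='d' goto d→2
  2='dd' goto c→3
  3='ddc' goto d→4
  4='ddcd' goto ·  ←P0
  5='e' goto ·  ←P1
  6='c' goto d→7
  7='cd' goto ·  ←P2

Failure links (BFS by depth):
  n1('d'): parent n0 fail=0; on 'd' 0 → fail=0;  out ∅∪∅=∅
  n5('e'): parent n0 fail=0; on 'e' 0 → fail=0;  out {1}∪∅={1}
  n6('c'): parent n0 fail=0; on 'c' 0 → fail=0;  out ∅∪∅=∅
  n2('dd'): parent n1 fail=0; on 'd' 0 → fail=1;  out ∅∪∅=∅
  n7('cd'): parent n6 fail=0; on 'd' 0 → fail=1;  out {2}∪∅={2}
  n3('ddc'): parent n2 fail=1; on 'c' 1→0 → fail=6;  out ∅∪∅=∅
  n4('ddcd'): parent n3 fail=6; on 'd' 6 → fail=7;  out {0}∪{2}={0,2}

Text stream:
i=0 'e': node 0→5  ** P1@[0:0]
i=1 'e': node 5→5 (fail-walked)  ** P1@[1:1]
i=2 'c': node 5→6 (fail-walked)
i=3 'd': node 6→7  ** P2@[2:3]
i=4 'e': node 7→5 (fail-walked)  ** P1@[4:4]
i=5 'a': node 5→0 (fail-walked)
i=6 'e': node 0→5  ** P1@[6:6]
i=7 'e': node 5→5 (fail-walked)  ** P1@[7:7]
i=8 'c': node 5→6 (fail-walked)
i=9 'a': node 6→0 (fail-walked)
i=10 'a': node 0→0
i=11 'd': node 0→1
i=12 'd': node 1→2
i=13 'c': node 2→3
i=14 'd': node 3→4  ** P0@[11:14],P2@[13:14]
i=15 'b': node 4→0 (fail-walked)
i=16 'e': node 0→5  ** P1@[16:16]
i=17 'd': node 5→1 (fail-walked)
i=18 'd': node 1→2
i=19 'e': node 2→5 (fail-walked)  ** P1@[19:19]
i=20 'd': node 5→1 (fail-walked)
i=21 'd': node 1→2
i=22 'c': node 2→3
i=23 'd': node 3→4  ** P0@[20:23],P2@[22:23]
i=24 'c': node 4→6 (fail-walked)
i=25 'd': node 6→7  ** P2@[24:25]
i=26 'd': node 7→2 (fail-walked)
i=27 'd': node 2→2 (fail-walked)
i=28 'c': node 2→3
i=29 'd': node 3→4  ** P0@[26:29],P2@[28:29]
i=30 'e': node 4→5 (fail-walked)  ** P1@[30:30]
i=31 'e': node 5→5 (fail-walked)  ** P1@[31:31]
i=32 'a': node 5→0 (fail-walked)
i=33 'e': node 0→5  ** P1@[33:33]
i=34 'e': node 5→5 (fail-walked)  ** P1@[34:34]
i=35 'd': node 5→1 (fail-walked)
i=36 'd': node 1→2
i=37 'c': node 2→3
i=38 'd': node 3→4  ** P0@[35:38],P2@[37:38]
i=39 'd': node 4→2 (fail-walked)
i=40 'c': node 2→3
i=41 'd': node 3→4  ** P0@[38:41],P2@[40:41]
i=42 'c': node 4→6 (fail-walked)
i=43 'd': node 6→7  ** P2@[42:43]
i=44 'd': node 7→2 (fail-walked)
i=45 'd': node 2→2 (fail-walked)
i=46 'c': node 2→3
i=47 'd': node 3→4  ** P0@[44:47],P2@[46:47]
i=48 'c': node 4→6 (fail-walked)
i=49 'd': node 6→7  ** P2@[48:49]
i=50 'c': node 7→6 (fail-walked)
i=51 'd': node 6→7  ** P2@[50:51]
i=52 'd': node 7→2 (fail-walked)
i=53 'c': node 2→3

Matches: [[0,1],[1,1],[3,2],[4,1],[6,1],[7,1],[14,0],[14,2],[16,1],[19,1],[23,0],[23,2],[25,2],[29,0],[29,2],[30,1],[31,1],[33,1],[34,1],[38,0],[38,2],[41,0],[41,2],[43,2],[47,0],[47,2],[49,2],[51,2]]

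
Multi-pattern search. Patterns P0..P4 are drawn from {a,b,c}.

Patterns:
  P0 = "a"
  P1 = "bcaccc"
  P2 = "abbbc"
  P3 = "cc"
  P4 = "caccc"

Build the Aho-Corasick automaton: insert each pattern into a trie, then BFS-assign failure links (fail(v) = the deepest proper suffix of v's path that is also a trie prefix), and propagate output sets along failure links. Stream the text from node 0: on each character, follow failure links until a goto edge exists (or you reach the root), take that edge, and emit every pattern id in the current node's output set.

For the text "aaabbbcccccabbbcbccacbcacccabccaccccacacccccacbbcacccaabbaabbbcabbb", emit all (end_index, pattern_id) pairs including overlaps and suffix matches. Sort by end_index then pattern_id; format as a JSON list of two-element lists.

Construct AC machine:
Trie nodes:
  0='ε' goto a→1 b→2 c→12
  1='a' goto b→8  ←P0
  2='b' goto c→3
  3='bc' goto a→4
  4='bca' goto c→5
  5='bcac' goto c→6
  6='bcacc' goto c→7
  7='bcaccc' goto ·  ←P1
  8='ab' goto b→9
  9='abb' goto b→10
  10='abbb' goto c→11
  11='abbbc' goto ·  ←P2
  12='c' goto a→14 c→13
  13='cc' goto ·  ←P3
  14='ca' goto c→15
  15='cac' goto c→16
  16='cacc' goto c→17
  17='caccc' goto ·  ←P4

BFS fail/out derivation:
  n1('a'): parent n0 fail=0; on 'a' 0 → fail=0;  out {0}∪∅={0}
  n2('b'): parent n0 fail=0; on 'b' 0 → fail=0;  out ∅∪∅=∅
  n12('c'): parent n0 fail=0; on 'c' 0 → fail=0;  out ∅∪∅=∅
  n3('bc'): parent n2 fail=0; on 'c' 0 → fail=12;  out ∅∪∅=∅
  n8('ab'): parent n1 fail=0; on 'b' 0 → fail=2;  out ∅∪∅=∅
  n13('cc'): parent n12 fail=0; on 'c' 0 → fail=12;  out {3}∪∅={3}
  n14('ca'): parent n12 fail=0; on 'a' 0 → fail=1;  out ∅∪{0}={0}
  n4('bca'): parent n3 fail=12; on 'a' 12 → fail=14;  out ∅∪{0}={0}
  n9('abb'): parent n8 fail=2; on 'b' 2→0 → fail=2;  out ∅∪∅=∅
  n15('cac'): parent n14 fail=1; on 'c' 1→0 → fail=12;  out ∅∪∅=∅
  n5('bcac'): parent n4 fail=14; on 'c' 14 → fail=15;  out ∅∪∅=∅
  n10('abbb'): parent n9 fail=2; on 'b' 2→0 → fail=2;  out ∅∪∅=∅
  n16('cacc'): parent n15 fail=12; on 'c' 12 → fail=13;  out ∅∪{3}={3}
  n6('bcacc'): parent n5 fail=15; on 'c' 15 → fail=16;  out ∅∪{3}={3}
  n11('abbbc'): parent n10 fail=2; on 'c' 2 → fail=3;  out {2}∪∅={2}
  n17('caccc'): parent n16 fail=13; on 'c' 13→12 → fail=13;  out {4}∪{3}={3,4}
  n7('bcaccc'): parent n6 fail=16; on 'c' 16 → fail=17;  out {1}∪{3,4}={1,3,4}

Text stream:
pos 0 'a': at 1  → match P0@[0:0]
pos 1 'a': at 1 (via fail)  → match P0@[1:1]
pos 2 'a': at 1 (via fail)  → match P0@[2:2]
pos 3 'b': at 8
pos 4 'b': at 9
pos 5 'b': at 10
pos 6 'c': at 11  → match P2@[2:6]
pos 7 'c': at 13 (via fail)  → match P3@[6:7]
pos 8 'c': at 13 (via fail)  → match P3@[7:8]
pos 9 'c': at 13 (via fail)  → match P3@[8:9]
pos 10 'c': at 13 (via fail)  → match P3@[9:10]
pos 11 'a': at 14 (via fail)  → match P0@[11:11]
pos 12 'b': at 8 (via fail)
pos 13 'b': at 9
pos 14 'b': at 10
pos 15 'c': at 11  → match P2@[11:15]
pos 16 'b': at 2 (via fail)
pos 17 'c': at 3
pos 18 'c': at 13 (via fail)  → match P3@[17:18]
pos 19 'a': at 14 (via fail)  → match P0@[19:19]
pos 20 'c': at 15
pos 21 'b': at 2 (via fail)
pos 22 'c': at 3
pos 23 'a': at 4  → match P0@[23:23]
pos 24 'c': at 5
pos 25 'c': at 6  → match P3@[24:25]
pos 26 'c': at 7  → match P1@[21:26],P3@[25:26],P4@[22:26]
pos 27 'a': at 14 (via fail)  → match P0@[27:27]
pos 28 'b': at 8 (via fail)
pos 29 'c': at 3 (via fail)
pos 30 'c': at 13 (via fail)  → match P3@[29:30]
pos 31 'a': at 14 (via fail)  → match P0@[31:31]
pos 32 'c': at 15
pos 33 'c': at 16  → match P3@[32:33]
pos 34 'c': at 17  → match P3@[33:34],P4@[30:34]
pos 35 'c': at 13 (via fail)  → match P3@[34:35]
pos 36 'a': at 14 (via fail)  → match P0@[36:36]
pos 37 'c': at 15
pos 38 'a': at 14 (via fail)  → match P0@[38:38]
pos 39 'c': at 15
pos 40 'c': at 16  → match P3@[39:40]
pos 41 'c': at 17  → match P3@[40:41],P4@[37:41]
pos 42 'c': at 13 (via fail)  → match P3@[41:42]
pos 43 'c': at 13 (via fail)  → match P3@[42:43]
pos 44 'a': at 14 (via fail)  → match P0@[44:44]
pos 45 'c': at 15
pos 46 'b': at 2 (via fail)
pos 47 'b': at 2 (via fail)
pos 48 'c': at 3
pos 49 'a': at 4  → match P0@[49:49]
pos 50 'c': at 5
pos 51 'c': at 6  → match P3@[50:51]
pos 52 'c': at 7  → match P1@[47:52],P3@[51:52],P4@[48:52]
pos 53 'a': at 14 (via fail)  → match P0@[53:53]
pos 54 'a': at 1 (via fail)  → match P0@[54:54]
pos 55 'b': at 8
pos 56 'b': at 9
pos 57 'a': at 1 (via fail)  → match P0@[57:57]
pos 58 'a': at 1 (via fail)  → match P0@[58:58]
pos 59 'b': at 8
pos 60 'b': at 9
pos 61 'b': at 10
pos 62 'c': at 11  → match P2@[58:62]
pos 63 'a': at 4 (via fail)  → match P0@[63:63]
pos 64 'b': at 8 (via fail)
pos 65 'b': at 9
pos 66 'b': at 10

All matches (sorted): [[0,0],[1,0],[2,0],[6,2],[7,3],[8,3],[9,3],[10,3],[11,0],[15,2],[18,3],[19,0],[23,0],[25,3],[26,1],[26,3],[26,4],[27,0],[30,3],[31,0],[33,3],[34,3],[34,4],[35,3],[36,0],[38,0],[40,3],[41,3],[41,4],[42,3],[43,3],[44,0],[49,0],[51,3],[52,1],[52,3],[52,4],[53,0],[54,0],[57,0],[58,0],[62,2],[63,0]]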